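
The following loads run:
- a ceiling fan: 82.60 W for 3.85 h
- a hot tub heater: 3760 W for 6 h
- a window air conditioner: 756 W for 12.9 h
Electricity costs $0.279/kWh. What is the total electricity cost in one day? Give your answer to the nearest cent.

$9.10

ceiling fan: 82.60 W × 3.85 h = 318 Wh = 0.318 kWh
hot tub heater: 3760 W × 6 h = 22,560 Wh = 22.56 kWh
window air conditioner: 756 W × 12.9 h = 9,752 Wh = 9.752 kWh
Total energy = 0.318 + 22.56 + 9.752 = 32.63 kWh
Cost = 32.63 kWh × $0.279 = $9.10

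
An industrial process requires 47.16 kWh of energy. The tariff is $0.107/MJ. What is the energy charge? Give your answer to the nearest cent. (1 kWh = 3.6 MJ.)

47.16 kWh × (3.6 MJ/kWh) = 169.8 MJ
Cost = 169.8 MJ × $0.107/MJ = $18.17

$18.17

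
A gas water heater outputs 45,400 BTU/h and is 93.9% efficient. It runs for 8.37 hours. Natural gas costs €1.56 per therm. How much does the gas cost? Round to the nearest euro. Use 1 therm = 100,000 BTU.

Heat delivered = 45,400 BTU/h × 8.37 h = 379,998 BTU
Gas input = 379,998 / 0.939 = 404,684 BTU
= 404,684 / 100,000 = 4.047 therm
Cost = 4.047 × €1.56/therm = €6.31 ≈ €6

€6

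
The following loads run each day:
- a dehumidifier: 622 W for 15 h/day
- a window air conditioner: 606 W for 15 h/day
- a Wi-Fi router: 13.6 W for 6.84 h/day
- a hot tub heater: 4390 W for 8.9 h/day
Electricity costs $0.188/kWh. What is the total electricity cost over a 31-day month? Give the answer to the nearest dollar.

dehumidifier: 622 W × 15 h × 31 d = 289,230 Wh = 289.2 kWh
window air conditioner: 606 W × 15 h × 31 d = 281,790 Wh = 281.8 kWh
Wi-Fi router: 13.6 W × 6.84 h × 31 d = 2,884 Wh = 2.884 kWh
hot tub heater: 4390 W × 8.9 h × 31 d = 1,211,201 Wh = 1,211 kWh
Total energy = 289.2 + 281.8 + 2.884 + 1,211 = 1,785 kWh
Cost = 1,785 kWh × $0.188 = $335.60 ≈ $336

$336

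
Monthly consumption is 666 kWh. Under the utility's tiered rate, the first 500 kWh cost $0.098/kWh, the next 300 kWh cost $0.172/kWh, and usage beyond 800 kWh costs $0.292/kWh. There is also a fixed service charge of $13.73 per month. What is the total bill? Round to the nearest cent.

$91.28

First 500 kWh × $0.098 = $49.00
Next 166 kWh × $0.172 = $28.55
Remaining tier: 0 kWh (not reached)
Energy charge = $77.55; + service $13.73 = $91.28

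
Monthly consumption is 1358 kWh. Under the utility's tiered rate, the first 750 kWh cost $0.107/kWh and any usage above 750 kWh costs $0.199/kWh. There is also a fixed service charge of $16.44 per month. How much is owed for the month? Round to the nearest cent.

$217.68

First 750 kWh × $0.107 = $80.25
Remaining 608 kWh × $0.199 = $120.99
Energy charge = $201.24; + service $16.44 = $217.68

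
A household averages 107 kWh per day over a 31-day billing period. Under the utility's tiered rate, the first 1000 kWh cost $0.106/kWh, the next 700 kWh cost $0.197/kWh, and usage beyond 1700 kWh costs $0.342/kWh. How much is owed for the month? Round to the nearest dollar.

Usage = 107 kWh/day × 31 days = 3317 kWh
First 1000 kWh × $0.106 = $106.00
Next 700 kWh × $0.197 = $137.90
Remaining 1617 kWh × $0.342 = $553.01
Total = $796.91 ≈ $797

$797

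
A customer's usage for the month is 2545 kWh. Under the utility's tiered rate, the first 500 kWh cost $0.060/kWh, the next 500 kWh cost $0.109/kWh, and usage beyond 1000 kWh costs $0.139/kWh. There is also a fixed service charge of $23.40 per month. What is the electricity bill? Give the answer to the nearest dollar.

First 500 kWh × $0.060 = $30.00
Next 500 kWh × $0.109 = $54.50
Remaining 1545 kWh × $0.139 = $214.76
Energy charge = $299.25; + service $23.40 = $322.65 ≈ $323

$323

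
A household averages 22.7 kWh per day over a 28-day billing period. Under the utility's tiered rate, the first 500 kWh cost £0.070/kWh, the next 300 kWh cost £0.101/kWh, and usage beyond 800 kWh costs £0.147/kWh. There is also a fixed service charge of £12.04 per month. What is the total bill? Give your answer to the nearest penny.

£60.74

Usage = 22.7 kWh/day × 28 days = 635.6 kWh
First 500 kWh × £0.070 = £35.00
Next 135.6 kWh × £0.101 = £13.70
Remaining tier: 0 kWh (not reached)
Energy charge = £48.70; + service £12.04 = £60.74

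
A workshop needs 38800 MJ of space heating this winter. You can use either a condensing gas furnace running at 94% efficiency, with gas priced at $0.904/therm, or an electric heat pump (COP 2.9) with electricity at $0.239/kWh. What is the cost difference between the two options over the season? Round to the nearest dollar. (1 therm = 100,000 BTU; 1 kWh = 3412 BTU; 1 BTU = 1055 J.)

Heat load = 38800 MJ = 38,800,000,000 J / 1055 = 36,777,251 BTU
Gas: input = 36,777,251 / 0.94 = 39,124,735 BTU = 391.2 therm → 391.2 × $0.904 = $353.69
Heat pump: 36,777,251 BTU / 3412 = 10,780 kWh heat; / 2.9 = 3,717 kWh in → × $0.239 = $888.32
Difference = |$353.69 − $888.32| = $534.63 ≈ $535

$535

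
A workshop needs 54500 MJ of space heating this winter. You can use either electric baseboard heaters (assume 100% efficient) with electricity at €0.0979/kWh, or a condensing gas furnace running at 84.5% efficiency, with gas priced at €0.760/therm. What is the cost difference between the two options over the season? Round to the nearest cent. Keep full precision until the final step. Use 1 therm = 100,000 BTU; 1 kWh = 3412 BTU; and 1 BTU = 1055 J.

Heat load = 54500 MJ = 54,500,000,000 J / 1055 = 51,658,768 BTU
Gas: input = 51,658,768 / 0.845 = 61,134,636 BTU = 611.3 therm → 611.3 × €0.760 = €464.62
Electric: 51,658,768 BTU / 3412 = 15,140 kWh → × €0.0979 = €1,482.24
Difference = |€464.62 − €1,482.24| = €1,017.61

€1017.61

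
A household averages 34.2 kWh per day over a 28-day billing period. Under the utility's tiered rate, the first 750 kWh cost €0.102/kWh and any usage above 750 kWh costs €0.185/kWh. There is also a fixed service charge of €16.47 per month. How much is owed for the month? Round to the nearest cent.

Usage = 34.2 kWh/day × 28 days = 957.6 kWh
First 750 kWh × €0.102 = €76.50
Remaining 207.6 kWh × €0.185 = €38.41
Energy charge = €114.91; + service €16.47 = €131.38

€131.38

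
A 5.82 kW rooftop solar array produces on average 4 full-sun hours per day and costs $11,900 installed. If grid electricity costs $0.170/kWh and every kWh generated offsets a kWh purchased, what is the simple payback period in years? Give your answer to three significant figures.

Daily generation = 5.82 kW × 4 h = 23.28 kWh
Annual generation = 23.28 × 365 = 8497.2 kWh
Annual savings = 8497.2 × $0.170 = $1,444.52
Payback = $11,900 / $1,444.52 = 8.24 years

8.24 years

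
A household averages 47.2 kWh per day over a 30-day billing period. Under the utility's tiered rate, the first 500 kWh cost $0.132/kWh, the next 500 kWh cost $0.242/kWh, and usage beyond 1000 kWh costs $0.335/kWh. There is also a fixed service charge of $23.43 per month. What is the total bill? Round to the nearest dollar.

$350

Usage = 47.2 kWh/day × 30 days = 1416 kWh
First 500 kWh × $0.132 = $66.00
Next 500 kWh × $0.242 = $121.00
Remaining 416 kWh × $0.335 = $139.36
Energy charge = $326.36; + service $23.43 = $349.79 ≈ $350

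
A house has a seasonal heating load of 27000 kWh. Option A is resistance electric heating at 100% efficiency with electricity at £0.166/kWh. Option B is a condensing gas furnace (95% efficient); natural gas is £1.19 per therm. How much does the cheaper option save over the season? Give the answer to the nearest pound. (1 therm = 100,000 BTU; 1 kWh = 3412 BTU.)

£3328

Heat load = 27000 kWh × 3412 = 92,124,000 BTU
Gas: input = 92,124,000 / 0.95 = 96,972,632 BTU = 969.7 therm → 969.7 × £1.19 = £1,153.97
Electric: 92,124,000 BTU / 3412 = 27,000 kWh → × £0.166 = £4,482.00
Difference = |£1,153.97 − £4,482.00| = £3,328.03 ≈ £3328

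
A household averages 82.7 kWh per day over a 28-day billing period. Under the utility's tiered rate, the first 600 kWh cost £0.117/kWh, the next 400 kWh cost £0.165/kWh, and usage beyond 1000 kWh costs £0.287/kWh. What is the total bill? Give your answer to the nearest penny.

£513.78

Usage = 82.7 kWh/day × 28 days = 2315.6 kWh
First 600 kWh × £0.117 = £70.20
Next 400 kWh × £0.165 = £66.00
Remaining 1315.6 kWh × £0.287 = £377.58
Total = £513.78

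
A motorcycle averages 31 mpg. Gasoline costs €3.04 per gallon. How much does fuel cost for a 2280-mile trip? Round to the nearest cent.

Fuel = 2280 mi / 31 mpg = 73.55 gal
Cost = 73.55 gal × €3.04/gal = €223.59

€223.59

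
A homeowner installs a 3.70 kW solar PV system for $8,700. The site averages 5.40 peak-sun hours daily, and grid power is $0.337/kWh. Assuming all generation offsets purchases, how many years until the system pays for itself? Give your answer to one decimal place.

Daily generation = 3.70 kW × 5.40 h = 19.98 kWh
Annual generation = 19.98 × 365 = 7292.7 kWh
Annual savings = 7292.7 × $0.337 = $2,457.64
Payback = $8,700 / $2,457.64 = 3.54 years

3.5 years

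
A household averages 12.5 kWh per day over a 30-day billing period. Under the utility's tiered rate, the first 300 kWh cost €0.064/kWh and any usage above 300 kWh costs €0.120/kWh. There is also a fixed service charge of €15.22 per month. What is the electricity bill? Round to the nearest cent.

Usage = 12.5 kWh/day × 30 days = 375 kWh
First 300 kWh × €0.064 = €19.20
Remaining 75 kWh × €0.120 = €9.00
Energy charge = €28.20; + service €15.22 = €43.42

€43.42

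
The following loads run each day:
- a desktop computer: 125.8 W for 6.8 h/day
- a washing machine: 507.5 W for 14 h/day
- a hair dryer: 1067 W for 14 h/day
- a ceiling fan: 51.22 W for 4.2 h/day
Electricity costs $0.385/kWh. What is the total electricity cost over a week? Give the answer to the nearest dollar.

desktop computer: 125.8 W × 6.8 h × 7 d = 5,988 Wh = 5.988 kWh
washing machine: 507.5 W × 14 h × 7 d = 49,735 Wh = 49.73 kWh
hair dryer: 1067 W × 14 h × 7 d = 104,566 Wh = 104.6 kWh
ceiling fan: 51.22 W × 4.2 h × 7 d = 1,506 Wh = 1.506 kWh
Total energy = 5.988 + 49.73 + 104.6 + 1.506 = 161.8 kWh
Cost = 161.8 kWh × $0.385 = $62.29 ≈ $62

$62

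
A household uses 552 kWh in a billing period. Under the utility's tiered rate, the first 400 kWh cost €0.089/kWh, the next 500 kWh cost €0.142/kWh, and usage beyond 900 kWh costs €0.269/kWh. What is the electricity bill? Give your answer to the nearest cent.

First 400 kWh × €0.089 = €35.60
Next 152 kWh × €0.142 = €21.58
Remaining tier: 0 kWh (not reached)
Total = €57.18

€57.18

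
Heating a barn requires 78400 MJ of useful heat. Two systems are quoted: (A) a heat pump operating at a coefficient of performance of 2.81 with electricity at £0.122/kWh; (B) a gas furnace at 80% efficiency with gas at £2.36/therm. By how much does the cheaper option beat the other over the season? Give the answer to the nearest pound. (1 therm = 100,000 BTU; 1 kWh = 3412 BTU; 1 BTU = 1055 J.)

Heat load = 78400 MJ = 78,400,000,000 J / 1055 = 74,312,796 BTU
Gas: input = 74,312,796 / 0.80 = 92,890,995 BTU = 928.9 therm → 928.9 × £2.36 = £2,192.23
Heat pump: 74,312,796 BTU / 3412 = 21,780 kWh heat; / 2.81 = 7,751 kWh in → × £0.122 = £945.60
Difference = |£2,192.23 − £945.60| = £1,246.63 ≈ £1247

£1247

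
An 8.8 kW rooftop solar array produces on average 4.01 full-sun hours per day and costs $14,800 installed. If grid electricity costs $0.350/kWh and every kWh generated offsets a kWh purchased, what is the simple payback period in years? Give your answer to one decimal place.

3.3 years

Daily generation = 8.8 kW × 4.01 h = 35.29 kWh
Annual generation = 35.29 × 365 = 12880 kWh
Annual savings = 12880 × $0.350 = $4,508.04
Payback = $14,800 / $4,508.04 = 3.28 years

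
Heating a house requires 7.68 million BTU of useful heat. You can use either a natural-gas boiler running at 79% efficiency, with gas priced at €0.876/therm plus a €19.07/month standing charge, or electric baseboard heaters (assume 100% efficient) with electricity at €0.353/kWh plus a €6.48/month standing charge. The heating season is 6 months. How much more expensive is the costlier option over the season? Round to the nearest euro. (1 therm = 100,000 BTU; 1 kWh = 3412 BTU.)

€634

Heat load = 7.68 × 10⁶ BTU = 7,680,000 BTU
Gas: input = 7,680,000 / 0.79 = 9,721,519 BTU = 97.22 therm → 97.22 × €0.876 = €85.16; + 6 × €19.07 standing = €199.58
Electric: 7,680,000 BTU / 3412 = 2,251 kWh → × €0.353 = €794.56; + 6 × €6.48 standing = €833.44
Difference = |€199.58 − €833.44| = €633.86 ≈ €634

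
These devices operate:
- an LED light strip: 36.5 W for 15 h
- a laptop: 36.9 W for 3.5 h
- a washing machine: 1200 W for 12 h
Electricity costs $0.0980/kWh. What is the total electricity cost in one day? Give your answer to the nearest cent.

$1.48

LED light strip: 36.5 W × 15 h = 548 Wh = 0.5475 kWh
laptop: 36.9 W × 3.5 h = 129 Wh = 0.1292 kWh
washing machine: 1200 W × 12 h = 14,400 Wh = 14.4 kWh
Total energy = 0.5475 + 0.1292 + 14.4 = 15.08 kWh
Cost = 15.08 kWh × $0.0980 = $1.48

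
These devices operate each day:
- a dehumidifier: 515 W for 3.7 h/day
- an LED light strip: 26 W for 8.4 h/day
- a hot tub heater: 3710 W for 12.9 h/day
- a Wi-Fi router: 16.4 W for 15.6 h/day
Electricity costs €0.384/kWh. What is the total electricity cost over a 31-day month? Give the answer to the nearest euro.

€598

dehumidifier: 515 W × 3.7 h × 31 d = 59,070 Wh = 59.07 kWh
LED light strip: 26 W × 8.4 h × 31 d = 6,770 Wh = 6.77 kWh
hot tub heater: 3710 W × 12.9 h × 31 d = 1,483,629 Wh = 1,484 kWh
Wi-Fi router: 16.4 W × 15.6 h × 31 d = 7,931 Wh = 7.931 kWh
Total energy = 59.07 + 6.77 + 1,484 + 7.931 = 1,557 kWh
Cost = 1,557 kWh × €0.384 = €598.04 ≈ €598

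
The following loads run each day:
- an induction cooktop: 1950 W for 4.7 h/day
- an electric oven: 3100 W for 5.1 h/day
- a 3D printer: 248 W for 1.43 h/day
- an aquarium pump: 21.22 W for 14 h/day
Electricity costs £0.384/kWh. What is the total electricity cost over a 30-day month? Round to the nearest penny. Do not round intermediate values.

induction cooktop: 1950 W × 4.7 h × 30 d = 274,950 Wh = 274.9 kWh
electric oven: 3100 W × 5.1 h × 30 d = 474,300 Wh = 474.3 kWh
3D printer: 248 W × 1.43 h × 30 d = 10,639 Wh = 10.64 kWh
aquarium pump: 21.22 W × 14 h × 30 d = 8,912 Wh = 8.912 kWh
Total energy = 274.9 + 474.3 + 10.64 + 8.912 = 768.8 kWh
Cost = 768.8 kWh × £0.384 = £295.22

£295.22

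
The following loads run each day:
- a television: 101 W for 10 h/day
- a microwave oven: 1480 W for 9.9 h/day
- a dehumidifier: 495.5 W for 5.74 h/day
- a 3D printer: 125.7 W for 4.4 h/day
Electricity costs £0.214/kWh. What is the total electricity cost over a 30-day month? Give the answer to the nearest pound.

£122

television: 101 W × 10 h × 30 d = 30,300 Wh = 30.3 kWh
microwave oven: 1480 W × 9.9 h × 30 d = 439,560 Wh = 439.6 kWh
dehumidifier: 495.5 W × 5.74 h × 30 d = 85,325 Wh = 85.33 kWh
3D printer: 125.7 W × 4.4 h × 30 d = 16,592 Wh = 16.59 kWh
Total energy = 30.3 + 439.6 + 85.33 + 16.59 = 571.8 kWh
Cost = 571.8 kWh × £0.214 = £122.36 ≈ £122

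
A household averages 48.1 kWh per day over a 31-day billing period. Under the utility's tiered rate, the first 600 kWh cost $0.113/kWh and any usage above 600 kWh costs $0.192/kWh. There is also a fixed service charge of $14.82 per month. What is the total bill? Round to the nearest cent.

$253.71

Usage = 48.1 kWh/day × 31 days = 1491.1 kWh
First 600 kWh × $0.113 = $67.80
Remaining 891.1 kWh × $0.192 = $171.09
Energy charge = $238.89; + service $14.82 = $253.71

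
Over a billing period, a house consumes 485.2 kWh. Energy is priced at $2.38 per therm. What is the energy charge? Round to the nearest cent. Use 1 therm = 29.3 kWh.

$39.41

485.2 kWh × (0.03413 therm/kWh) = 16.56 therm
Cost = 16.56 therm × $2.38/therm = $39.41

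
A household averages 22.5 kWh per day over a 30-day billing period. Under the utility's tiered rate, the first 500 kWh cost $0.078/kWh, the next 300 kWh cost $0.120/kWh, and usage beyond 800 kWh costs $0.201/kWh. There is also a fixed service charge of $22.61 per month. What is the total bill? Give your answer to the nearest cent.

Usage = 22.5 kWh/day × 30 days = 675 kWh
First 500 kWh × $0.078 = $39.00
Next 175 kWh × $0.120 = $21.00
Remaining tier: 0 kWh (not reached)
Energy charge = $60.00; + service $22.61 = $82.61

$82.61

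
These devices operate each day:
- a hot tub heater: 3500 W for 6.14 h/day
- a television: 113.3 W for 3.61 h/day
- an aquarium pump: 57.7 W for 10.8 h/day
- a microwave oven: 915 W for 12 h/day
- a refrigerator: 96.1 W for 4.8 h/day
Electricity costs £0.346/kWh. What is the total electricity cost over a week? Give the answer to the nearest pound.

hot tub heater: 3500 W × 6.14 h × 7 d = 150,430 Wh = 150.4 kWh
television: 113.3 W × 3.61 h × 7 d = 2,863 Wh = 2.863 kWh
aquarium pump: 57.7 W × 10.8 h × 7 d = 4,362 Wh = 4.362 kWh
microwave oven: 915 W × 12 h × 7 d = 76,860 Wh = 76.86 kWh
refrigerator: 96.1 W × 4.8 h × 7 d = 3,229 Wh = 3.229 kWh
Total energy = 150.4 + 2.863 + 4.362 + 76.86 + 3.229 = 237.7 kWh
Cost = 237.7 kWh × £0.346 = £82.26 ≈ £82

£82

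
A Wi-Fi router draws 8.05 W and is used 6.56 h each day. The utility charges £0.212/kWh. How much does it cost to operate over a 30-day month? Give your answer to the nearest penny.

Energy = 8.05 W × 6.56 h/day × 30 days = 1,584 Wh = 1.584 kWh
Cost = 1.584 kWh × £0.212/kWh = £0.34

£0.34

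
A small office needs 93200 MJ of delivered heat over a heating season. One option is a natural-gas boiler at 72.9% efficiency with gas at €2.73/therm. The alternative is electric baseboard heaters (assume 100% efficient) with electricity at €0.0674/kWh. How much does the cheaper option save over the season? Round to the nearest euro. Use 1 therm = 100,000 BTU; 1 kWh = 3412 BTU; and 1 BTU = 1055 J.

€1563

Heat load = 93200 MJ = 93,200,000,000 J / 1055 = 88,341,232 BTU
Gas: input = 88,341,232 / 0.729 = 121,181,389 BTU = 1,212 therm → 1,212 × €2.73 = €3,308.25
Electric: 88,341,232 BTU / 3412 = 25,890 kWh → × €0.0674 = €1,745.08
Difference = |€3,308.25 − €1,745.08| = €1,563.18 ≈ €1563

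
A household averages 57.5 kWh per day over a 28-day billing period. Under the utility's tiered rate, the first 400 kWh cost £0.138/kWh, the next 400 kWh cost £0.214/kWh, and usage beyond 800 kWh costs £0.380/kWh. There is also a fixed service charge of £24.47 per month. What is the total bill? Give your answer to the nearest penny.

£473.07

Usage = 57.5 kWh/day × 28 days = 1610 kWh
First 400 kWh × £0.138 = £55.20
Next 400 kWh × £0.214 = £85.60
Remaining 810 kWh × £0.380 = £307.80
Energy charge = £448.60; + service £24.47 = £473.07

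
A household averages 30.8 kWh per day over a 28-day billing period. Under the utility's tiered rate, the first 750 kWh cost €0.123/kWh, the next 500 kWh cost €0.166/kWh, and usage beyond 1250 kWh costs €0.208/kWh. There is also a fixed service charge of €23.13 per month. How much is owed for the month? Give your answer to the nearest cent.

Usage = 30.8 kWh/day × 28 days = 862.4 kWh
First 750 kWh × €0.123 = €92.25
Next 112.4 kWh × €0.166 = €18.66
Remaining tier: 0 kWh (not reached)
Energy charge = €110.91; + service €23.13 = €134.04

€134.04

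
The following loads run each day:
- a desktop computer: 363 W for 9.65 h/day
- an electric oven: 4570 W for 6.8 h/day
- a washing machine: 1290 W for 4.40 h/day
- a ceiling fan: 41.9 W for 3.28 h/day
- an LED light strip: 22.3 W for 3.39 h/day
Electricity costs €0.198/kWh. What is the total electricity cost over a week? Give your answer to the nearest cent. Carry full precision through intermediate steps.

desktop computer: 363 W × 9.65 h × 7 d = 24,521 Wh = 24.52 kWh
electric oven: 4570 W × 6.8 h × 7 d = 217,532 Wh = 217.5 kWh
washing machine: 1290 W × 4.40 h × 7 d = 39,732 Wh = 39.73 kWh
ceiling fan: 41.9 W × 3.28 h × 7 d = 962 Wh = 0.962 kWh
LED light strip: 22.3 W × 3.39 h × 7 d = 529 Wh = 0.5292 kWh
Total energy = 24.52 + 217.5 + 39.73 + 0.962 + 0.5292 = 283.3 kWh
Cost = 283.3 kWh × €0.198 = €56.09

€56.09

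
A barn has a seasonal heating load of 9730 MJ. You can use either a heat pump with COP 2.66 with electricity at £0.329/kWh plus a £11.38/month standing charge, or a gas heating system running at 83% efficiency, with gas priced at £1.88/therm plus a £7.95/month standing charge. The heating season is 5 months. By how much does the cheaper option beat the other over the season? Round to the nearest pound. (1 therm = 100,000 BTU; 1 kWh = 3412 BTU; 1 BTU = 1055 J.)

£143

Heat load = 9730 MJ = 9,730,000,000 J / 1055 = 9,222,749 BTU
Gas: input = 9,222,749 / 0.83 = 11,111,746 BTU = 111.1 therm → 111.1 × £1.88 = £208.90; + 5 × £7.95 standing = £248.65
Heat pump: 9,222,749 BTU / 3412 = 2,703 kWh heat; / 2.66 = 1,016 kWh in → × £0.329 = £334.32; + 5 × £11.38 standing = £391.22
Difference = |£248.65 − £391.22| = £142.57 ≈ £143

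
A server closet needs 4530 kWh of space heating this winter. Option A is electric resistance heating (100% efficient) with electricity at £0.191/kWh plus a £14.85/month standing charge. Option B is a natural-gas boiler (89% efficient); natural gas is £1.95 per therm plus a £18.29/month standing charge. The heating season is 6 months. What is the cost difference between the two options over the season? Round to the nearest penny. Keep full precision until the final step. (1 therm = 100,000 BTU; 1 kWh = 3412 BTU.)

Heat load = 4530 kWh × 3412 = 15,456,360 BTU
Gas: input = 15,456,360 / 0.89 = 17,366,697 BTU = 173.7 therm → 173.7 × £1.95 = £338.65; + 6 × £18.29 standing = £448.39
Electric: 15,456,360 BTU / 3412 = 4,530 kWh → × £0.191 = £865.23; + 6 × £14.85 standing = £954.33
Difference = |£448.39 − £954.33| = £505.94

£505.94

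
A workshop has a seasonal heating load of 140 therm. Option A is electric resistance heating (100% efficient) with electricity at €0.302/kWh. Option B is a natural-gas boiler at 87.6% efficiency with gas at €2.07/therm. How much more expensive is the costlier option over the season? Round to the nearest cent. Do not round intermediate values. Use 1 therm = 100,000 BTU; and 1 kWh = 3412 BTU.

€908.33

Heat load = 140 therm × 100,000 = 14,000,000 BTU
Gas: input = 14,000,000 / 0.876 = 15,981,735 BTU = 159.8 therm → 159.8 × €2.07 = €330.82
Electric: 14,000,000 BTU / 3412 = 4,103 kWh → × €0.302 = €1,239.16
Difference = |€330.82 − €1,239.16| = €908.33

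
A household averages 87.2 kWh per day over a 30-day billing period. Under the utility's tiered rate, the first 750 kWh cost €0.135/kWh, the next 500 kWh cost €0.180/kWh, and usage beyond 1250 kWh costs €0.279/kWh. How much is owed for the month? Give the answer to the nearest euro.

Usage = 87.2 kWh/day × 30 days = 2616 kWh
First 750 kWh × €0.135 = €101.25
Next 500 kWh × €0.180 = €90.00
Remaining 1366 kWh × €0.279 = €381.11
Total = €572.36 ≈ €572

€572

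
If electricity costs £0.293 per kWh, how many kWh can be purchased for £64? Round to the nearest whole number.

218 kWh

£64 / £0.293 per kWh = 218.4 kWh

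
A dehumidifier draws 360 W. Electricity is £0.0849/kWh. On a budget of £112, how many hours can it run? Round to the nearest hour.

Energy budget = £112 / £0.0849 per kWh = 1,319 kWh = 1,319,199 Wh
Runtime = 1,319,199 Wh / 360 W = 3,664 h

3664 h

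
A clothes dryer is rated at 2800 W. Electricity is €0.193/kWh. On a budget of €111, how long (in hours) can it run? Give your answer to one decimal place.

Energy budget = €111 / €0.193 per kWh = 575.1 kWh = 575,130 Wh
Runtime = 575,130 Wh / 2800 W = 205.4 h

205.4 h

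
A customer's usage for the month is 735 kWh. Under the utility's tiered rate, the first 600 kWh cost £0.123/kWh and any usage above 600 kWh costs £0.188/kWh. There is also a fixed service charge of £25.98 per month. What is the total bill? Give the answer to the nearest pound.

First 600 kWh × £0.123 = £73.80
Remaining 135 kWh × £0.188 = £25.38
Energy charge = £99.18; + service £25.98 = £125.16 ≈ £125

£125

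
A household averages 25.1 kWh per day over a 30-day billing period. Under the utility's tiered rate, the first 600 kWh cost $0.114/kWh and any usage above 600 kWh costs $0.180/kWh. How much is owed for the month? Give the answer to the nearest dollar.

$96

Usage = 25.1 kWh/day × 30 days = 753 kWh
First 600 kWh × $0.114 = $68.40
Remaining 153 kWh × $0.180 = $27.54
Total = $95.94 ≈ $96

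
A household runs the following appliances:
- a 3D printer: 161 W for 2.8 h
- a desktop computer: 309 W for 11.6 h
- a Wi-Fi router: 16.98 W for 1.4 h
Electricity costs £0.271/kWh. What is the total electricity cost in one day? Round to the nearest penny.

£1.10

3D printer: 161 W × 2.8 h = 451 Wh = 0.4508 kWh
desktop computer: 309 W × 11.6 h = 3,584 Wh = 3.584 kWh
Wi-Fi router: 16.98 W × 1.4 h = 24 Wh = 0.02377 kWh
Total energy = 0.4508 + 3.584 + 0.02377 = 4.059 kWh
Cost = 4.059 kWh × £0.271 = £1.10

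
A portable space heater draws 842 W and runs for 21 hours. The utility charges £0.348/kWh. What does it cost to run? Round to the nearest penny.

Energy = 842 W × 21 h = 17,682 Wh = 17.68 kWh
Cost = 17.68 kWh × £0.348/kWh = £6.15

£6.15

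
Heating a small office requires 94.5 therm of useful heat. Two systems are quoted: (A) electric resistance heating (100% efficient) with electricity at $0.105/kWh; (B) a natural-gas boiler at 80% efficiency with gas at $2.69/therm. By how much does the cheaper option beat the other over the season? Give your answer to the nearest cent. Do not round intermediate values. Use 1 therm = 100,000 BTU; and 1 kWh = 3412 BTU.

$26.94

Heat load = 94.5 therm × 100,000 = 9,450,000 BTU
Gas: input = 9,450,000 / 0.80 = 11,812,500 BTU = 118.1 therm → 118.1 × $2.69 = $317.76
Electric: 9,450,000 BTU / 3412 = 2,770 kWh → × $0.105 = $290.81
Difference = |$317.76 − $290.81| = $26.94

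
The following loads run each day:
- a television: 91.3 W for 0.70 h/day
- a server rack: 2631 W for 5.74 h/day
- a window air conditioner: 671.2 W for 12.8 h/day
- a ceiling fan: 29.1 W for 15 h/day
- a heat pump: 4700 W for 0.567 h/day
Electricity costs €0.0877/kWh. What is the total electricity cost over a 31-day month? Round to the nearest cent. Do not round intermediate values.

television: 91.3 W × 0.70 h × 31 d = 1,981 Wh = 1.981 kWh
server rack: 2631 W × 5.74 h × 31 d = 468,160 Wh = 468.2 kWh
window air conditioner: 671.2 W × 12.8 h × 31 d = 266,332 Wh = 266.3 kWh
ceiling fan: 29.1 W × 15 h × 31 d = 13,532 Wh = 13.53 kWh
heat pump: 4700 W × 0.567 h × 31 d = 82,612 Wh = 82.61 kWh
Total energy = 1.981 + 468.2 + 266.3 + 13.53 + 82.61 = 832.6 kWh
Cost = 832.6 kWh × €0.0877 = €73.02

€73.02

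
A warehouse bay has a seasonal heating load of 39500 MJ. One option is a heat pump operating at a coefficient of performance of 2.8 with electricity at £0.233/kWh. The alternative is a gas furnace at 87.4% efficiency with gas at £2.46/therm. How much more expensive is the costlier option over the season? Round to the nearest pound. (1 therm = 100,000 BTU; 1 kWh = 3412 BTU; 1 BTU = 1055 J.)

£141

Heat load = 39500 MJ = 39,500,000,000 J / 1055 = 37,440,758 BTU
Gas: input = 37,440,758 / 0.874 = 42,838,396 BTU = 428.4 therm → 428.4 × £2.46 = £1,053.82
Heat pump: 37,440,758 BTU / 3412 = 10,970 kWh heat; / 2.8 = 3,919 kWh in → × £0.233 = £913.13
Difference = |£1,053.82 − £913.13| = £140.69 ≈ £141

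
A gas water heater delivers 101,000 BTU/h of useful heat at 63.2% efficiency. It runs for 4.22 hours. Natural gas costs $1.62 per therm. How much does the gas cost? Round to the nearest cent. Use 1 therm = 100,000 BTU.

Heat delivered = 101,000 BTU/h × 4.22 h = 426,220 BTU
Gas input = 426,220 / 0.632 = 674,399 BTU
= 674,399 / 100,000 = 6.744 therm
Cost = 6.744 × $1.62/therm = $10.93

$10.93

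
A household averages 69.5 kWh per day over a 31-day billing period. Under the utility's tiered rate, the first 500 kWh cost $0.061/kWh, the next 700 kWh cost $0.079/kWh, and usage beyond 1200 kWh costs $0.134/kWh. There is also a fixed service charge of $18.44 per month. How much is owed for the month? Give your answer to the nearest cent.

$232.14

Usage = 69.5 kWh/day × 31 days = 2154.5 kWh
First 500 kWh × $0.061 = $30.50
Next 700 kWh × $0.079 = $55.30
Remaining 954.5 kWh × $0.134 = $127.90
Energy charge = $213.70; + service $18.44 = $232.14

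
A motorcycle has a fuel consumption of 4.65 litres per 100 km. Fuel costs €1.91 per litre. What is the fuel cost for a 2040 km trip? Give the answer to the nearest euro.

Fuel = 4.65 L/100 km × 2040 km / 100 = 94.86 L
Cost = 94.86 L × €1.91/L = €181.18 ≈ €181

€181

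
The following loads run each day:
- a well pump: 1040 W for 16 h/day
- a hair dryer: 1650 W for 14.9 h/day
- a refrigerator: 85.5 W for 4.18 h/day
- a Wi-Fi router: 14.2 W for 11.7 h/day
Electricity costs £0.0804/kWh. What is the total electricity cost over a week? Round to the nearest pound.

well pump: 1040 W × 16 h × 7 d = 116,480 Wh = 116.5 kWh
hair dryer: 1650 W × 14.9 h × 7 d = 172,095 Wh = 172.1 kWh
refrigerator: 85.5 W × 4.18 h × 7 d = 2,502 Wh = 2.502 kWh
Wi-Fi router: 14.2 W × 11.7 h × 7 d = 1,163 Wh = 1.163 kWh
Total energy = 116.5 + 172.1 + 2.502 + 1.163 = 292.2 kWh
Cost = 292.2 kWh × £0.0804 = £23.50 ≈ £23

£23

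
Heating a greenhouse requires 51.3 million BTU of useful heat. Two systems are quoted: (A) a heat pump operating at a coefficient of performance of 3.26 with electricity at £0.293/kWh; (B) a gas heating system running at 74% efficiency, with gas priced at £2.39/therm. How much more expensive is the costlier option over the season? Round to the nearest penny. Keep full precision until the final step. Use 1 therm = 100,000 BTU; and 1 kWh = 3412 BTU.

£305.53

Heat load = 51.3 × 10⁶ BTU = 51,300,000 BTU
Gas: input = 51,300,000 / 0.74 = 69,324,324 BTU = 693.2 therm → 693.2 × £2.39 = £1,656.85
Heat pump: 51,300,000 BTU / 3412 = 15,040 kWh heat; / 3.26 = 4,612 kWh in → × £0.293 = £1,351.32
Difference = |£1,656.85 − £1,351.32| = £305.53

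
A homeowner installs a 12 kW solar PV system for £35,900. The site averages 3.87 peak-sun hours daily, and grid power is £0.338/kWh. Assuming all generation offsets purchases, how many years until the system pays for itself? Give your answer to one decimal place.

Daily generation = 12 kW × 3.87 h = 46.44 kWh
Annual generation = 46.44 × 365 = 16951 kWh
Annual savings = 16951 × £0.338 = £5,729.30
Payback = £35,900 / £5,729.30 = 6.27 years

6.3 years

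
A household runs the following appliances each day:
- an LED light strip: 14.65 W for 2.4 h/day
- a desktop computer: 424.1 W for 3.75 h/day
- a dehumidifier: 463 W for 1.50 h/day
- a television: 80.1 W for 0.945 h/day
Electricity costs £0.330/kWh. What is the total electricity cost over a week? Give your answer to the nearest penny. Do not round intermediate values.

LED light strip: 14.65 W × 2.4 h × 7 d = 246 Wh = 0.2461 kWh
desktop computer: 424.1 W × 3.75 h × 7 d = 11,133 Wh = 11.13 kWh
dehumidifier: 463 W × 1.50 h × 7 d = 4,862 Wh = 4.862 kWh
television: 80.1 W × 0.945 h × 7 d = 530 Wh = 0.5299 kWh
Total energy = 0.2461 + 11.13 + 4.862 + 0.5299 = 16.77 kWh
Cost = 16.77 kWh × £0.330 = £5.53

£5.53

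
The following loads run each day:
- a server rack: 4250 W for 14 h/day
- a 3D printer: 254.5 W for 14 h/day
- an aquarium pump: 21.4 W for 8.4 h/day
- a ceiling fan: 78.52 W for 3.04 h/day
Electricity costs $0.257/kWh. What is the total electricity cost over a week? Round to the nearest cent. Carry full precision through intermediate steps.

server rack: 4250 W × 14 h × 7 d = 416,500 Wh = 416.5 kWh
3D printer: 254.5 W × 14 h × 7 d = 24,941 Wh = 24.94 kWh
aquarium pump: 21.4 W × 8.4 h × 7 d = 1,258 Wh = 1.258 kWh
ceiling fan: 78.52 W × 3.04 h × 7 d = 1,671 Wh = 1.671 kWh
Total energy = 416.5 + 24.94 + 1.258 + 1.671 = 444.4 kWh
Cost = 444.4 kWh × $0.257 = $114.20

$114.20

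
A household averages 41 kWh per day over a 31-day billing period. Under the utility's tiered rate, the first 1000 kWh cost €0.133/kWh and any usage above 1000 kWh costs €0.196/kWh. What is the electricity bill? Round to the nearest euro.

€186

Usage = 41 kWh/day × 31 days = 1271 kWh
First 1000 kWh × €0.133 = €133.00
Remaining 271 kWh × €0.196 = €53.12
Total = €186.12 ≈ €186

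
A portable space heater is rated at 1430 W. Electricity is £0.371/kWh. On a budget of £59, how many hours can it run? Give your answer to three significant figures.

111 h

Energy budget = £59 / £0.371 per kWh = 159 kWh = 159,030 Wh
Runtime = 159,030 Wh / 1430 W = 111.2 h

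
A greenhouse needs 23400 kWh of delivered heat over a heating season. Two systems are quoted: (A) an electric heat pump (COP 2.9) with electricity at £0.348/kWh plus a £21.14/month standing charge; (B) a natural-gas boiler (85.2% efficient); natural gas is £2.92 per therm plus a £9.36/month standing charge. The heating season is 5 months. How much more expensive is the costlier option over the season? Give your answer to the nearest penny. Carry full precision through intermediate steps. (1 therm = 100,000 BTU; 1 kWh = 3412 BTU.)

£130.57

Heat load = 23400 kWh × 3412 = 79,840,800 BTU
Gas: input = 79,840,800 / 0.852 = 93,709,859 BTU = 937.1 therm → 937.1 × £2.92 = £2,736.33; + 5 × £9.36 standing = £2,783.13
Heat pump: 79,840,800 BTU / 3412 = 23,400 kWh heat; / 2.9 = 8,069 kWh in → × £0.348 = £2,808.00; + 5 × £21.14 standing = £2,913.70
Difference = |£2,783.13 − £2,913.70| = £130.57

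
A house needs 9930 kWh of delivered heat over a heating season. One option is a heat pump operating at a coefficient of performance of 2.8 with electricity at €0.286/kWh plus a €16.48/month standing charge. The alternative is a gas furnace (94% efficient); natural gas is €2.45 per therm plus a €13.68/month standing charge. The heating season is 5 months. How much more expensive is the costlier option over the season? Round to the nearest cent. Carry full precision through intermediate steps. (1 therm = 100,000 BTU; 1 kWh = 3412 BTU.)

Heat load = 9930 kWh × 3412 = 33,881,160 BTU
Gas: input = 33,881,160 / 0.94 = 36,043,787 BTU = 360.4 therm → 360.4 × €2.45 = €883.07; + 5 × €13.68 standing = €951.47
Heat pump: 33,881,160 BTU / 3412 = 9,930 kWh heat; / 2.8 = 3,546 kWh in → × €0.286 = €1,014.28; + 5 × €16.48 standing = €1,096.68
Difference = |€951.47 − €1,096.68| = €145.21

€145.21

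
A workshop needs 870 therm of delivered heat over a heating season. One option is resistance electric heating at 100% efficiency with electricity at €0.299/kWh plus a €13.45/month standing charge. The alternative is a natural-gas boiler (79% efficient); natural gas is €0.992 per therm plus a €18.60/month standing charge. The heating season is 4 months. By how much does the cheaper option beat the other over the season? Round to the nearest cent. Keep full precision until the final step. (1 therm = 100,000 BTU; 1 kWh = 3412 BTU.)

Heat load = 870 therm × 100,000 = 87,000,000 BTU
Gas: input = 87,000,000 / 0.79 = 110,126,582 BTU = 1,101 therm → 1,101 × €0.992 = €1,092.46; + 4 × €18.60 standing = €1,166.86
Electric: 87,000,000 BTU / 3412 = 25,500 kWh → × €0.299 = €7,623.97; + 4 × €13.45 standing = €7,677.77
Difference = |€1,166.86 − €7,677.77| = €6,510.92

€6510.92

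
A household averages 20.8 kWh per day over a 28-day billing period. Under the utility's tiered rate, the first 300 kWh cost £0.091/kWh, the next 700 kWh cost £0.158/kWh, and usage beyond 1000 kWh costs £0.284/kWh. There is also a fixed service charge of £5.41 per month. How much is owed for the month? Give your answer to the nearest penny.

£77.33

Usage = 20.8 kWh/day × 28 days = 582.4 kWh
First 300 kWh × £0.091 = £27.30
Next 282.4 kWh × £0.158 = £44.62
Remaining tier: 0 kWh (not reached)
Energy charge = £71.92; + service £5.41 = £77.33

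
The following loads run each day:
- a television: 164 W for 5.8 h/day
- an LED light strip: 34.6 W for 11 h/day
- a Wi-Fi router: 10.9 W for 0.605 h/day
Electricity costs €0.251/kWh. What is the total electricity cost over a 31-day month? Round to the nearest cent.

€10.41

television: 164 W × 5.8 h × 31 d = 29,487 Wh = 29.49 kWh
LED light strip: 34.6 W × 11 h × 31 d = 11,799 Wh = 11.8 kWh
Wi-Fi router: 10.9 W × 0.605 h × 31 d = 204 Wh = 0.2044 kWh
Total energy = 29.49 + 11.8 + 0.2044 = 41.49 kWh
Cost = 41.49 kWh × €0.251 = €10.41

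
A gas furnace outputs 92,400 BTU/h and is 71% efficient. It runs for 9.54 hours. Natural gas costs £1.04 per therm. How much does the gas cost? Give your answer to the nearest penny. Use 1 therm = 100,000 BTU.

Heat delivered = 92,400 BTU/h × 9.54 h = 881,496 BTU
Gas input = 881,496 / 0.71 = 1,241,544 BTU
= 1,241,544 / 100,000 = 12.42 therm
Cost = 12.42 × £1.04/therm = £12.91

£12.91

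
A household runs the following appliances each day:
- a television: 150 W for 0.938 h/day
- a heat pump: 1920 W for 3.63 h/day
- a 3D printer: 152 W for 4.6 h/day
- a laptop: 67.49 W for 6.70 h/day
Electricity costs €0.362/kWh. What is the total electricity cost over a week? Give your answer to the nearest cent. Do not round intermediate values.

€20.94

television: 150 W × 0.938 h × 7 d = 985 Wh = 0.9849 kWh
heat pump: 1920 W × 3.63 h × 7 d = 48,787 Wh = 48.79 kWh
3D printer: 152 W × 4.6 h × 7 d = 4,894 Wh = 4.894 kWh
laptop: 67.49 W × 6.70 h × 7 d = 3,165 Wh = 3.165 kWh
Total energy = 0.9849 + 48.79 + 4.894 + 3.165 = 57.83 kWh
Cost = 57.83 kWh × €0.362 = €20.94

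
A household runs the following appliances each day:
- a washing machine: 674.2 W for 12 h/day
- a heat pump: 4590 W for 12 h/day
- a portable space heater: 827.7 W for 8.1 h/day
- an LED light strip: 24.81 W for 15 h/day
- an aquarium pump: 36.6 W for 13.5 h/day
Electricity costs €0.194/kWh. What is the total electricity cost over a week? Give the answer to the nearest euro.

€96

washing machine: 674.2 W × 12 h × 7 d = 56,633 Wh = 56.63 kWh
heat pump: 4590 W × 12 h × 7 d = 385,560 Wh = 385.6 kWh
portable space heater: 827.7 W × 8.1 h × 7 d = 46,931 Wh = 46.93 kWh
LED light strip: 24.81 W × 15 h × 7 d = 2,605 Wh = 2.605 kWh
aquarium pump: 36.6 W × 13.5 h × 7 d = 3,459 Wh = 3.459 kWh
Total energy = 56.63 + 385.6 + 46.93 + 2.605 + 3.459 = 495.2 kWh
Cost = 495.2 kWh × €0.194 = €96.07 ≈ €96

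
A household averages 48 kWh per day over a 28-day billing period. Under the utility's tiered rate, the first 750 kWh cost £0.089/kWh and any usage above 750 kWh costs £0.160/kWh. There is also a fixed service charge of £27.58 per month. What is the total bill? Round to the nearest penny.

Usage = 48 kWh/day × 28 days = 1344 kWh
First 750 kWh × £0.089 = £66.75
Remaining 594 kWh × £0.160 = £95.04
Energy charge = £161.79; + service £27.58 = £189.37

£189.37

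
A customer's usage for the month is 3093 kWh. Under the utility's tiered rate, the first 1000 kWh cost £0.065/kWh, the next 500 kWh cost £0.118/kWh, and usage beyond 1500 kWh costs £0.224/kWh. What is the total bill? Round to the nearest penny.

£480.83

First 1000 kWh × £0.065 = £65.00
Next 500 kWh × £0.118 = £59.00
Remaining 1593 kWh × £0.224 = £356.83
Total = £480.83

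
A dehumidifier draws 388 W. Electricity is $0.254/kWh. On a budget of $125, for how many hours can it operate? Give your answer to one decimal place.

Energy budget = $125 / $0.254 per kWh = 492.1 kWh = 492,126 Wh
Runtime = 492,126 Wh / 388 W = 1,268 h

1268.4 h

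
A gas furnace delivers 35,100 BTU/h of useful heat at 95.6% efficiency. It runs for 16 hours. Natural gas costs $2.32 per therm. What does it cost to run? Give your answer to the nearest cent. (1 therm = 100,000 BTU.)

$13.63

Heat delivered = 35,100 BTU/h × 16 h = 561,600 BTU
Gas input = 561,600 / 0.956 = 587,448 BTU
= 587,448 / 100,000 = 5.874 therm
Cost = 5.874 × $2.32/therm = $13.63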